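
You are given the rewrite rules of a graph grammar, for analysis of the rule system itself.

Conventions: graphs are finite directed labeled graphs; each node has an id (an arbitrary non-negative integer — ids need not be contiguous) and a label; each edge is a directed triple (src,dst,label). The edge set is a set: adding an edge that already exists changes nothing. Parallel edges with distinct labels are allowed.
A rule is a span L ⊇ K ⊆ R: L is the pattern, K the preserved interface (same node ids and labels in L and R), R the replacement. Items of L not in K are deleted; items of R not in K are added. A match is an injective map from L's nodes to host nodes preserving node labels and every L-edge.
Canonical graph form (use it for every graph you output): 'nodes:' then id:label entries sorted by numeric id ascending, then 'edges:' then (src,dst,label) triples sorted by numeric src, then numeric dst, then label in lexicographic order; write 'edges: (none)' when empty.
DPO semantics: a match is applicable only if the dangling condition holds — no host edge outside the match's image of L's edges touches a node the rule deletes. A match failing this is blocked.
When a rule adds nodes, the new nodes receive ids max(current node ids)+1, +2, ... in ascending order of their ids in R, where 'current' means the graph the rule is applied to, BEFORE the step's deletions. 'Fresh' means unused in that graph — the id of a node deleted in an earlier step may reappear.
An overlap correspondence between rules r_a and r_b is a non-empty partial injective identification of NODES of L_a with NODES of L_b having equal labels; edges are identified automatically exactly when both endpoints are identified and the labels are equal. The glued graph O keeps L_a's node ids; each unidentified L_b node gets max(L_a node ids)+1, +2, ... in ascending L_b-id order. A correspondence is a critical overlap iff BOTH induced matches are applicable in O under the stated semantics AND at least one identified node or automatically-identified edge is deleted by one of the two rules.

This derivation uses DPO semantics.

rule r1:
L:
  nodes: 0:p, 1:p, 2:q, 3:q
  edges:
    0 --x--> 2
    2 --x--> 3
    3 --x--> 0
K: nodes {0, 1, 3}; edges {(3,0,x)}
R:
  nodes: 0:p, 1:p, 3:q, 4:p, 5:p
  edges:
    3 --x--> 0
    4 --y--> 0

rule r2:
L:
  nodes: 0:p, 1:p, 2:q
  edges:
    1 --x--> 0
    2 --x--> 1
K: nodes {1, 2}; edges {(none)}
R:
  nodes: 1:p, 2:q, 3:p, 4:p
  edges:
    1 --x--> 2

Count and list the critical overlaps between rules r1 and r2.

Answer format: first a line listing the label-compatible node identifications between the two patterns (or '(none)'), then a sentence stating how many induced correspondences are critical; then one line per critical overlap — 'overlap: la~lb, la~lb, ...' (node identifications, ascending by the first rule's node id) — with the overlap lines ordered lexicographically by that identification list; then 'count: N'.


label-compatible node identifications between L(r1) and L(r2): 0~0, 0~1, 1~0, 1~1, 2~2, 3~2
5 of the induced correspondences are critical overlaps of r1 and r2.
overlap: 0~1, 1~0
overlap: 0~1, 1~0, 3~2
overlap: 0~1, 3~2
overlap: 1~0
overlap: 1~0, 3~2
count: 5


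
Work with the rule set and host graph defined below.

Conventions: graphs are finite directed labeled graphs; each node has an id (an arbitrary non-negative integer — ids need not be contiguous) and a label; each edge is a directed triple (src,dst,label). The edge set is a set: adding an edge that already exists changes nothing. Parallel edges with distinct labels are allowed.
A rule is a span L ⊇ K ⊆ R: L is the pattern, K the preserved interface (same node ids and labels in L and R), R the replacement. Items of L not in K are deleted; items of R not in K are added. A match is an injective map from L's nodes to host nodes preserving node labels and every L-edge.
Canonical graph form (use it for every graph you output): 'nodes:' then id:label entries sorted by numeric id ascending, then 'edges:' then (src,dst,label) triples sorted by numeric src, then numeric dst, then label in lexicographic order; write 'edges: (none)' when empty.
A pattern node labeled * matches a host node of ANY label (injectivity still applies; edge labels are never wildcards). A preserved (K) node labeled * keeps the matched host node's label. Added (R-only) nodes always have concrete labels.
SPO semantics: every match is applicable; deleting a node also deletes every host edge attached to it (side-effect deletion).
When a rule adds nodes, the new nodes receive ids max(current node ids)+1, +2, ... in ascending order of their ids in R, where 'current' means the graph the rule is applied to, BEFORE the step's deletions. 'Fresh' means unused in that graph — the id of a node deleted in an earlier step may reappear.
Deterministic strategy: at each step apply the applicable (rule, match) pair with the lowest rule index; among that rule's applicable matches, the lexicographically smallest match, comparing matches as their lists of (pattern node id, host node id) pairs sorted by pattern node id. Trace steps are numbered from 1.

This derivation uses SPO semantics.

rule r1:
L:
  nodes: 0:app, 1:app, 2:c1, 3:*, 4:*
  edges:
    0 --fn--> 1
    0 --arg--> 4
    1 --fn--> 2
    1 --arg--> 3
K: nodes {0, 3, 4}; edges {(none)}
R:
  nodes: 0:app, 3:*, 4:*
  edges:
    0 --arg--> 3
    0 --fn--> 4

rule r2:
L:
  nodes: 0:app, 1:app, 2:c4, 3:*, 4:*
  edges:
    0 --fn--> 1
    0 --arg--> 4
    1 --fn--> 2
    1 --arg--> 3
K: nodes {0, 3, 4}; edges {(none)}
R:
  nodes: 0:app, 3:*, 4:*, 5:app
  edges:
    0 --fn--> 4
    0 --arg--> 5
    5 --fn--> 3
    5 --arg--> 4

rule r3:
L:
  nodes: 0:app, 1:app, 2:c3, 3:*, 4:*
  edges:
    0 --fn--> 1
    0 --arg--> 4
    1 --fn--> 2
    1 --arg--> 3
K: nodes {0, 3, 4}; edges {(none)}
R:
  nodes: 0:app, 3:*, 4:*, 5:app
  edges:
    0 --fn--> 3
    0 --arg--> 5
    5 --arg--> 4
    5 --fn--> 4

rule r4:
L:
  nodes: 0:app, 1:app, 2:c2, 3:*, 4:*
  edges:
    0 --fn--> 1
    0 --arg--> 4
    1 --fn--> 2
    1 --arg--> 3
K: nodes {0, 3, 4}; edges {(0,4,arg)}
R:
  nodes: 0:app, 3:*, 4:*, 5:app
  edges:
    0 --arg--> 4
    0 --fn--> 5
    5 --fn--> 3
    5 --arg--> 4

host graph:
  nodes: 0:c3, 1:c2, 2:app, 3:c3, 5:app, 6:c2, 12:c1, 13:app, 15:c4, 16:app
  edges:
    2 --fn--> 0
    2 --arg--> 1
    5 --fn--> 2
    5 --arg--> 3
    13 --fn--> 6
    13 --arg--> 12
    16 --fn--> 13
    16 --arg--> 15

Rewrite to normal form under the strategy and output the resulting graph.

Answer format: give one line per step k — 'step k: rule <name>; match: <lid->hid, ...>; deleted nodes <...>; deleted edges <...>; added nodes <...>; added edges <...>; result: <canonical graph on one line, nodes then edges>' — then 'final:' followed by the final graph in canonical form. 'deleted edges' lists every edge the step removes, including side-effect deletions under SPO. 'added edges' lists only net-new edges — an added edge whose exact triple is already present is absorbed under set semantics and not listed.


step 1: rule r3; match: 0->5, 1->2, 2->0, 3->1, 4->3; deleted nodes 0, 2; deleted edges (2,0,fn); (2,1,arg); (5,2,fn); (5,3,arg); added nodes 17; added edges (5,1,fn); (5,17,arg); (17,3,arg); (17,3,fn); result: nodes: 1:c2, 3:c3, 5:app, 6:c2, 12:c1, 13:app, 15:c4, 16:app, 17:app edges: (5,1,fn); (5,17,arg); (13,6,fn); (13,12,arg); (16,13,fn); (16,15,arg); (17,3,arg); (17,3,fn)
step 2: rule r4; match: 0->16, 1->13, 2->6, 3->12, 4->15; deleted nodes 6, 13; deleted edges (13,6,fn); (13,12,arg); (16,13,fn); added nodes 18; added edges (16,18,fn); (18,12,fn); (18,15,arg); result: nodes: 1:c2, 3:c3, 5:app, 12:c1, 15:c4, 16:app, 17:app, 18:app edges: (5,1,fn); (5,17,arg); (16,15,arg); (16,18,fn); (17,3,arg); (17,3,fn); (18,12,fn); (18,15,arg)
final:
nodes: 1:c2, 3:c3, 5:app, 12:c1, 15:c4, 16:app, 17:app, 18:app
edges: (5,1,fn); (5,17,arg); (16,15,arg); (16,18,fn); (17,3,arg); (17,3,fn); (18,12,fn); (18,15,arg)


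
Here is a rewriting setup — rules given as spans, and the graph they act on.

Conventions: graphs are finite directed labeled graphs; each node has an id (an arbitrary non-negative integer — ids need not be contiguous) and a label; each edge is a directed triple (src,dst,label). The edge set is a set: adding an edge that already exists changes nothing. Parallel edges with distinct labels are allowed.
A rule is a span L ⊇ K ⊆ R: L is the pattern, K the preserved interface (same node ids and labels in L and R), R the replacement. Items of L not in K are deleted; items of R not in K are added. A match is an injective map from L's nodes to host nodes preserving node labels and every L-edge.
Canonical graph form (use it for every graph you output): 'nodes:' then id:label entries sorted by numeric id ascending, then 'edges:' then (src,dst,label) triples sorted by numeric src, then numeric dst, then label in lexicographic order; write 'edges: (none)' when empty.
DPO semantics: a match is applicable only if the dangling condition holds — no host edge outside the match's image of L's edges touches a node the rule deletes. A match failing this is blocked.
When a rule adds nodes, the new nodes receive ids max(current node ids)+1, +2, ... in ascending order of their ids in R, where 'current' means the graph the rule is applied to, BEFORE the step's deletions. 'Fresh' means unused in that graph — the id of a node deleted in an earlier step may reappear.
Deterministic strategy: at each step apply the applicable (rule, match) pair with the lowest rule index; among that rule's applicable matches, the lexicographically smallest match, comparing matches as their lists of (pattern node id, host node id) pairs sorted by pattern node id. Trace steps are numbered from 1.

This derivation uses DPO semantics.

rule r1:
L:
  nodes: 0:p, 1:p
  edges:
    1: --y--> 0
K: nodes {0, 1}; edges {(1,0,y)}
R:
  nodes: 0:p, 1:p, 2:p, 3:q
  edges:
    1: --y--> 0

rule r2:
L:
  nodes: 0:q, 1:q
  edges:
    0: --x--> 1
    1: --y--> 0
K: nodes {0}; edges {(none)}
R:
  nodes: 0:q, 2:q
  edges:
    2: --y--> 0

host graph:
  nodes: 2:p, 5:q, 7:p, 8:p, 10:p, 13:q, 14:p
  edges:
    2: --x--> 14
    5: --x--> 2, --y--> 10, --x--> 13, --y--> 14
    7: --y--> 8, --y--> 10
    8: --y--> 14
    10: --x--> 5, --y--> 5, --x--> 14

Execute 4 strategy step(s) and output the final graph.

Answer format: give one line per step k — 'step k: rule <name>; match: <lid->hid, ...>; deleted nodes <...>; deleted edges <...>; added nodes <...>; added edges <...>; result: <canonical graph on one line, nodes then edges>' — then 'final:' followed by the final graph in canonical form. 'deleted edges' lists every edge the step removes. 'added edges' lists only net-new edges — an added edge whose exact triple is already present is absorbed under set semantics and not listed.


step 1: rule r1; match: 0->8, 1->7; deleted nodes (none); deleted edges (none); added nodes 15, 16; added edges (none); result: nodes: 2:p, 5:q, 7:p, 8:p, 10:p, 13:q, 14:p, 15:p, 16:q edges: (2,14,x); (5,2,x); (5,10,y); (5,13,x); (5,14,y); (7,8,y); (7,10,y); (8,14,y); (10,5,x); (10,5,y); (10,14,x)
step 2: rule r1; match: 0->8, 1->7; deleted nodes (none); deleted edges (none); added nodes 17, 18; added edges (none); result: nodes: 2:p, 5:q, 7:p, 8:p, 10:p, 13:q, 14:p, 15:p, 16:q, 17:p, 18:q edges: (2,14,x); (5,2,x); (5,10,y); (5,13,x); (5,14,y); (7,8,y); (7,10,y); (8,14,y); (10,5,x); (10,5,y); (10,14,x)
step 3: rule r1; match: 0->8, 1->7; deleted nodes (none); deleted edges (none); added nodes 19, 20; added edges (none); result: nodes: 2:p, 5:q, 7:p, 8:p, 10:p, 13:q, 14:p, 15:p, 16:q, 17:p, 18:q, 19:p, 20:q edges: (2,14,x); (5,2,x); (5,10,y); (5,13,x); (5,14,y); (7,8,y); (7,10,y); (8,14,y); (10,5,x); (10,5,y); (10,14,x)
step 4: rule r1; match: 0->8, 1->7; deleted nodes (none); deleted edges (none); added nodes 21, 22; added edges (none); result: nodes: 2:p, 5:q, 7:p, 8:p, 10:p, 13:q, 14:p, 15:p, 16:q, 17:p, 18:q, 19:p, 20:q, 21:p, 22:q edges: (2,14,x); (5,2,x); (5,10,y); (5,13,x); (5,14,y); (7,8,y); (7,10,y); (8,14,y); (10,5,x); (10,5,y); (10,14,x)
final:
nodes: 2:p, 5:q, 7:p, 8:p, 10:p, 13:q, 14:p, 15:p, 16:q, 17:p, 18:q, 19:p, 20:q, 21:p, 22:q
edges: (2,14,x); (5,2,x); (5,10,y); (5,13,x); (5,14,y); (7,8,y); (7,10,y); (8,14,y); (10,5,x); (10,5,y); (10,14,x)


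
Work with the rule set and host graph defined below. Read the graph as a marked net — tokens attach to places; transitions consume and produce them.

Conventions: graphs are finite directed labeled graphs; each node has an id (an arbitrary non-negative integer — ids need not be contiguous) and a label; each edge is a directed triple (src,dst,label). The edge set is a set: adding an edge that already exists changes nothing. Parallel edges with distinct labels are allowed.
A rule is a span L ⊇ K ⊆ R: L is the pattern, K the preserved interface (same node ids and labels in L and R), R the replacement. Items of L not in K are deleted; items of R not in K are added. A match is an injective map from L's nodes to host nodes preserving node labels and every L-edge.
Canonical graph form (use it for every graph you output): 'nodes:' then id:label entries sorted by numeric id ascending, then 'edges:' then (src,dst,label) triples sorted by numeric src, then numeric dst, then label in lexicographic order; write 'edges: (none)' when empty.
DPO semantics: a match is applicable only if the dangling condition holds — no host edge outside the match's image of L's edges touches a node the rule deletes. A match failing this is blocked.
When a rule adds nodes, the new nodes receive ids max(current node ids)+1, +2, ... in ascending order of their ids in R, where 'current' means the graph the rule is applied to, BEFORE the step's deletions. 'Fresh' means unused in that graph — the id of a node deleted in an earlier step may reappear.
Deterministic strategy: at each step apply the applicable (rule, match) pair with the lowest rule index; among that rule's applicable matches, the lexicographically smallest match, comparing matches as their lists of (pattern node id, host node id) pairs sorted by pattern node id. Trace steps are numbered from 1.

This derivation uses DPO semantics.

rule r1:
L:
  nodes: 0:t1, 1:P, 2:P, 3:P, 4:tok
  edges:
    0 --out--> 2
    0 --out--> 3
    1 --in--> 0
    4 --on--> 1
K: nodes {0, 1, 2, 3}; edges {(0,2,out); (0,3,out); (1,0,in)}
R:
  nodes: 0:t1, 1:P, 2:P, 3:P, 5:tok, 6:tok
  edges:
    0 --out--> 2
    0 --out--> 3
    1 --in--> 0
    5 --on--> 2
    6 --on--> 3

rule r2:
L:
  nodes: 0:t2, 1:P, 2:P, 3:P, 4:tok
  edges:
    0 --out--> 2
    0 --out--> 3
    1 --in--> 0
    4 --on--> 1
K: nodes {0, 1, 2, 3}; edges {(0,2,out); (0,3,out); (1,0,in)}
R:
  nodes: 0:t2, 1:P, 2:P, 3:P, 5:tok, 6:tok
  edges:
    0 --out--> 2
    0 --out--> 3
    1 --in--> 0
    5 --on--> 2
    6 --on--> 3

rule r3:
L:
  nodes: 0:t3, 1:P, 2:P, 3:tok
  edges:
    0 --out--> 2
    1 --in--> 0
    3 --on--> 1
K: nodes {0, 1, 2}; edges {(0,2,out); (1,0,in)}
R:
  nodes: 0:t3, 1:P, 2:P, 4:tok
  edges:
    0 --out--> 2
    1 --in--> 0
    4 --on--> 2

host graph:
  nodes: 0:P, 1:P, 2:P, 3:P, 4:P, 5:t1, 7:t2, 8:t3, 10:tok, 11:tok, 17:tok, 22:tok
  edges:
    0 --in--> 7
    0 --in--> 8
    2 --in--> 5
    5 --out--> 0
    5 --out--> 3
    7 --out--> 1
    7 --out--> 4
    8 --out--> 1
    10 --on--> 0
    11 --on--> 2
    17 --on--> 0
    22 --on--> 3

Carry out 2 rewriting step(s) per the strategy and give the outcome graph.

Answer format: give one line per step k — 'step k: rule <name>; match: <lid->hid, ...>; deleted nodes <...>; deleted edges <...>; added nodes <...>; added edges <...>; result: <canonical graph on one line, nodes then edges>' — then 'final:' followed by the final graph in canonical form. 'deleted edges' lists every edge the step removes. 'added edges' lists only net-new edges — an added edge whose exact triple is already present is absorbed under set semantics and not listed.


step 1: rule r1; match: 0->5, 1->2, 2->0, 3->3, 4->11; deleted nodes 11; deleted edges (11,2,on); added nodes 23, 24; added edges (23,0,on); (24,3,on); result: nodes: 0:P, 1:P, 2:P, 3:P, 4:P, 5:t1, 7:t2, 8:t3, 10:tok, 17:tok, 22:tok, 23:tok, 24:tok edges: (0,7,in); (0,8,in); (2,5,in); (5,0,out); (5,3,out); (7,1,out); (7,4,out); (8,1,out); (10,0,on); (17,0,on); (22,3,on); (23,0,on); (24,3,on)
step 2: rule r2; match: 0->7, 1->0, 2->1, 3->4, 4->10; deleted nodes 10; deleted edges (10,0,on); added nodes 25, 26; added edges (25,1,on); (26,4,on); result: nodes: 0:P, 1:P, 2:P, 3:P, 4:P, 5:t1, 7:t2, 8:t3, 17:tok, 22:tok, 23:tok, 24:tok, 25:tok, 26:tok edges: (0,7,in); (0,8,in); (2,5,in); (5,0,out); (5,3,out); (7,1,out); (7,4,out); (8,1,out); (17,0,on); (22,3,on); (23,0,on); (24,3,on); (25,1,on); (26,4,on)
final:
nodes: 0:P, 1:P, 2:P, 3:P, 4:P, 5:t1, 7:t2, 8:t3, 17:tok, 22:tok, 23:tok, 24:tok, 25:tok, 26:tok
edges: (0,7,in); (0,8,in); (2,5,in); (5,0,out); (5,3,out); (7,1,out); (7,4,out); (8,1,out); (17,0,on); (22,3,on); (23,0,on); (24,3,on); (25,1,on); (26,4,on)


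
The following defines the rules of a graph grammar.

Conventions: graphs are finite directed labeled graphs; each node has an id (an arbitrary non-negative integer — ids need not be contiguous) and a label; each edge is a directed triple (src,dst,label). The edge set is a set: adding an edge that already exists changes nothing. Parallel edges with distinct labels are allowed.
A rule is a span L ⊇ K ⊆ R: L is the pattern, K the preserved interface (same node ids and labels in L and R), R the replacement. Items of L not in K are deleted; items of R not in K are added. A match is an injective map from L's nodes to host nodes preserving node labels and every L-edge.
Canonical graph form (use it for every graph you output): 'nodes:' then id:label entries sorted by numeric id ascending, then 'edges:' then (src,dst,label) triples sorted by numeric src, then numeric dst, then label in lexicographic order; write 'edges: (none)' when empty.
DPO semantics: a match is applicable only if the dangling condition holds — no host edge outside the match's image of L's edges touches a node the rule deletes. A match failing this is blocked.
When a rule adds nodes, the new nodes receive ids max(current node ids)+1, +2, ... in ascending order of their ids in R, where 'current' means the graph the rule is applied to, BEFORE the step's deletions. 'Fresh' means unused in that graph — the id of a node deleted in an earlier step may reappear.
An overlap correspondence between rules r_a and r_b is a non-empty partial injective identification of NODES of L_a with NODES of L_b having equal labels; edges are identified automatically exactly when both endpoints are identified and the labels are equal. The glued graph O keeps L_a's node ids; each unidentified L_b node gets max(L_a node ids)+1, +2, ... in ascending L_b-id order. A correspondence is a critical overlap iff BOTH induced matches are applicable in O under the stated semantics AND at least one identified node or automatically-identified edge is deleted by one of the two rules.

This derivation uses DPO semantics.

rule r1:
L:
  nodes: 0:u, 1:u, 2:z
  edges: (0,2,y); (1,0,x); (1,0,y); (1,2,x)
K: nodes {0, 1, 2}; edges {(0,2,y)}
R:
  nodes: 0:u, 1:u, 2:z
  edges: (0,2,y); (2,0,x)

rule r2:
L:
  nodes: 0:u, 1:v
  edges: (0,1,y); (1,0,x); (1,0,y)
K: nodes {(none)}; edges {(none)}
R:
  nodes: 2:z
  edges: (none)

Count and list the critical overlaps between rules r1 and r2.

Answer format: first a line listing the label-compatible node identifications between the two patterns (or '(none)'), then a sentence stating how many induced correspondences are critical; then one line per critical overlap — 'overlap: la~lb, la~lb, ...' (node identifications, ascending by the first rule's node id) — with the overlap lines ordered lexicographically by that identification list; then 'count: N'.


label-compatible node identifications between L(r1) and L(r2): 0~0, 1~0
0 of the induced correspondences are critical overlaps of r1 and r2.
count: 0


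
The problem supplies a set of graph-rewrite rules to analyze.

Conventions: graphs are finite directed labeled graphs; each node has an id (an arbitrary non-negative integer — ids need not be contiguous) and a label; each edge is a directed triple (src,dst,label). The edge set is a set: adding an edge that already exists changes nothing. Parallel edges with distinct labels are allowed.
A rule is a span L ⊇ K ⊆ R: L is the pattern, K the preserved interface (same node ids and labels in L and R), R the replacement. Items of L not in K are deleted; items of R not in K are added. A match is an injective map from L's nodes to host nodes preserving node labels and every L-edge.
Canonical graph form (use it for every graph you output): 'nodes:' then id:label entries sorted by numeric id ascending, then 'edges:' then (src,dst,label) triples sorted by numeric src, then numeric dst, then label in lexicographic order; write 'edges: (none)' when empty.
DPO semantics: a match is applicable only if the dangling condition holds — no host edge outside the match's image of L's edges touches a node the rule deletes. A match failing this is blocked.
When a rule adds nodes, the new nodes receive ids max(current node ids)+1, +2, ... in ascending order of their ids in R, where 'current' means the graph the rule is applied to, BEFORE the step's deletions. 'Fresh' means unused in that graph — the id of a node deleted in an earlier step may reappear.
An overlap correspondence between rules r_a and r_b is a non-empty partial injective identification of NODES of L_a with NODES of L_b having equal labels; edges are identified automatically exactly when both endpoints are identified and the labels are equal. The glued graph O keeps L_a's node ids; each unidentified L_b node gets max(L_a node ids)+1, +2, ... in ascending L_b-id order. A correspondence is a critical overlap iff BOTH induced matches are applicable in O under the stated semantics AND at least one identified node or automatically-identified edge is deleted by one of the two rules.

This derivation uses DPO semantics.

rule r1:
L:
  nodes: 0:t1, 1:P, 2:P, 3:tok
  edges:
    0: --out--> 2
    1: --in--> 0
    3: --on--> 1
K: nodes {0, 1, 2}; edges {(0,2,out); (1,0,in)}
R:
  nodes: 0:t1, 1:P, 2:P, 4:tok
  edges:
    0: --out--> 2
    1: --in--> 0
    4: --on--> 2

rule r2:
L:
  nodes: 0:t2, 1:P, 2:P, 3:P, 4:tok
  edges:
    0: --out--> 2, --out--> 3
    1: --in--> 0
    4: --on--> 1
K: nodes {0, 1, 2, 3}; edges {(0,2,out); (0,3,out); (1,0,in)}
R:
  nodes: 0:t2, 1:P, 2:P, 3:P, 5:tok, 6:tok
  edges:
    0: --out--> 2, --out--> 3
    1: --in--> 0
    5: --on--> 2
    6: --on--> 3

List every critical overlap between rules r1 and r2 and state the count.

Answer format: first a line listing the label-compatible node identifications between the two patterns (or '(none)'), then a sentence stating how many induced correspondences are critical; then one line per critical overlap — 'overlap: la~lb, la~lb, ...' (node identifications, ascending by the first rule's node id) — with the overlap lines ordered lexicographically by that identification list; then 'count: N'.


label-compatible node identifications between L(r1) and L(r2): 1~1, 1~2, 1~3, 2~1, 2~2, 2~3, 3~4
3 of the induced correspondences are critical overlaps of r1 and r2.
overlap: 1~1, 2~2, 3~4
overlap: 1~1, 2~3, 3~4
overlap: 1~1, 3~4
count: 3


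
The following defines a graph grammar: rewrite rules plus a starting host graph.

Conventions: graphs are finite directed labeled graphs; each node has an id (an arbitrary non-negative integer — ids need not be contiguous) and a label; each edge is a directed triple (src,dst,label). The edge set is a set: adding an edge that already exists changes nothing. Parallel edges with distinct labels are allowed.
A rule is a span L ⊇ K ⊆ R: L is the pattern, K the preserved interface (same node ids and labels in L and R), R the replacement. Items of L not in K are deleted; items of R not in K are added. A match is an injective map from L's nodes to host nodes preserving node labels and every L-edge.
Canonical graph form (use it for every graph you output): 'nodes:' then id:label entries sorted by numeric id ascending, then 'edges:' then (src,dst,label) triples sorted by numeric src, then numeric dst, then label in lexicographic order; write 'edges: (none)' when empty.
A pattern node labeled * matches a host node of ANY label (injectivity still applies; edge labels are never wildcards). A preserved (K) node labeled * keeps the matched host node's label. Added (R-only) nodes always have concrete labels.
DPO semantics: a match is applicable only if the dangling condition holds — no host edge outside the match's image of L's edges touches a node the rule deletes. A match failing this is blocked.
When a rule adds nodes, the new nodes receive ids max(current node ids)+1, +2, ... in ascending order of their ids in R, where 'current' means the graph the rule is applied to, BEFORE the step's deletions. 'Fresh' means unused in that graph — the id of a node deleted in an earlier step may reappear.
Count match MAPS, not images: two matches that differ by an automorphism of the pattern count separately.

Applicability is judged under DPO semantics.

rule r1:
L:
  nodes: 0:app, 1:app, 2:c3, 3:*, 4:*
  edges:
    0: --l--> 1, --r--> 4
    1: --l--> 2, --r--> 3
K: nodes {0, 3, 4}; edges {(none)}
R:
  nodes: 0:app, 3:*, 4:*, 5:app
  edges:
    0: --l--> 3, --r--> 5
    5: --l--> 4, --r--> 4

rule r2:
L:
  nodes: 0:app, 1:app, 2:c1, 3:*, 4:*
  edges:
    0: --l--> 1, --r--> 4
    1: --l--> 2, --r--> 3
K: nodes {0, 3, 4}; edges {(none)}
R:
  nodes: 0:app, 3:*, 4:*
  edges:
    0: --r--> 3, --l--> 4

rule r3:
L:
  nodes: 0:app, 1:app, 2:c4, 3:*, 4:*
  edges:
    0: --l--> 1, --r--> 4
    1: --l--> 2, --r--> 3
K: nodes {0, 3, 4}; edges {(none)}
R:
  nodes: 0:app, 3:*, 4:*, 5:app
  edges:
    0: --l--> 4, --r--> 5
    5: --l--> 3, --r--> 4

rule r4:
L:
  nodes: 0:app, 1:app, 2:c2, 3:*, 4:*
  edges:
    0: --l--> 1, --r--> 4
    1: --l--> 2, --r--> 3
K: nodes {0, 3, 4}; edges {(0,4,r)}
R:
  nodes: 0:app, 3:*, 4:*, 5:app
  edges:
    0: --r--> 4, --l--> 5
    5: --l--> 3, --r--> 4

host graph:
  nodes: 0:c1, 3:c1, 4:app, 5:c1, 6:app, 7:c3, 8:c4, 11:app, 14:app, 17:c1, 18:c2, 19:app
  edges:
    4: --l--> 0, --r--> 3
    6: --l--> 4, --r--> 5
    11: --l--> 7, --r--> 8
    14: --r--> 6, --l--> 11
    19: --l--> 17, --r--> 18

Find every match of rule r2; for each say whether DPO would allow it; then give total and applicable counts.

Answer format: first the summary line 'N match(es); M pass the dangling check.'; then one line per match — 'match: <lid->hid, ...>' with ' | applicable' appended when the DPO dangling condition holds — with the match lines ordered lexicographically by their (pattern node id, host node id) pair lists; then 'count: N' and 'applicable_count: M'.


1 match(es); 1 pass the dangling check.
match: 0->6, 1->4, 2->0, 3->3, 4->5 | applicable
count: 1
applicable_count: 1


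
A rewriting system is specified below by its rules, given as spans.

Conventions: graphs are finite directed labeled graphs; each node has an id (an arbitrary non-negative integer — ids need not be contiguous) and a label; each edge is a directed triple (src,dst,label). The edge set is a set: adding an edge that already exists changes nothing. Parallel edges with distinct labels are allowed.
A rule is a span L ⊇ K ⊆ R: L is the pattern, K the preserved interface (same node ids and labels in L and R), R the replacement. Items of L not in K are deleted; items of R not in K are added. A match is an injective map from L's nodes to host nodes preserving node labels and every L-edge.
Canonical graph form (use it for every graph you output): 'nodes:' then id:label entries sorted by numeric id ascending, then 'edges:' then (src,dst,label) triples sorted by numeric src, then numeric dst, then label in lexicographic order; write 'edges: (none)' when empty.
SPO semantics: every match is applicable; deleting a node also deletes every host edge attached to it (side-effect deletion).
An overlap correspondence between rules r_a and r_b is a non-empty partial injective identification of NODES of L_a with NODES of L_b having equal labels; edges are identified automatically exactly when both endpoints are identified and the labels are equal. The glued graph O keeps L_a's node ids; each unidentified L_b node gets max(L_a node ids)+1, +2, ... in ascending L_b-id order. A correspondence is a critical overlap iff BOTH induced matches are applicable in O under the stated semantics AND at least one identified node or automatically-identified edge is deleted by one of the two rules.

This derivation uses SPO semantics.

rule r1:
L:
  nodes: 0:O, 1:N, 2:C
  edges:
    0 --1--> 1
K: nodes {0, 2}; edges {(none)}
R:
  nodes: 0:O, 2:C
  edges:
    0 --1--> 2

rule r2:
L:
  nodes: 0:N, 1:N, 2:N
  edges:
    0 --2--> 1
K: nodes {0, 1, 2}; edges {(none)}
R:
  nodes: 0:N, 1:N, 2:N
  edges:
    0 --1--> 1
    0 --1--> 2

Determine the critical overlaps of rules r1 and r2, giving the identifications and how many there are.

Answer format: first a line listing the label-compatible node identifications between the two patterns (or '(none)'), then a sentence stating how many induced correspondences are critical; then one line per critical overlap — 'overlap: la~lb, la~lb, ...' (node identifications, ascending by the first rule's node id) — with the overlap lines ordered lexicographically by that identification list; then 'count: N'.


label-compatible node identifications between L(r1) and L(r2): 1~0, 1~1, 1~2
3 of the induced correspondences are critical overlaps of r1 and r2.
overlap: 1~0
overlap: 1~1
overlap: 1~2
count: 3


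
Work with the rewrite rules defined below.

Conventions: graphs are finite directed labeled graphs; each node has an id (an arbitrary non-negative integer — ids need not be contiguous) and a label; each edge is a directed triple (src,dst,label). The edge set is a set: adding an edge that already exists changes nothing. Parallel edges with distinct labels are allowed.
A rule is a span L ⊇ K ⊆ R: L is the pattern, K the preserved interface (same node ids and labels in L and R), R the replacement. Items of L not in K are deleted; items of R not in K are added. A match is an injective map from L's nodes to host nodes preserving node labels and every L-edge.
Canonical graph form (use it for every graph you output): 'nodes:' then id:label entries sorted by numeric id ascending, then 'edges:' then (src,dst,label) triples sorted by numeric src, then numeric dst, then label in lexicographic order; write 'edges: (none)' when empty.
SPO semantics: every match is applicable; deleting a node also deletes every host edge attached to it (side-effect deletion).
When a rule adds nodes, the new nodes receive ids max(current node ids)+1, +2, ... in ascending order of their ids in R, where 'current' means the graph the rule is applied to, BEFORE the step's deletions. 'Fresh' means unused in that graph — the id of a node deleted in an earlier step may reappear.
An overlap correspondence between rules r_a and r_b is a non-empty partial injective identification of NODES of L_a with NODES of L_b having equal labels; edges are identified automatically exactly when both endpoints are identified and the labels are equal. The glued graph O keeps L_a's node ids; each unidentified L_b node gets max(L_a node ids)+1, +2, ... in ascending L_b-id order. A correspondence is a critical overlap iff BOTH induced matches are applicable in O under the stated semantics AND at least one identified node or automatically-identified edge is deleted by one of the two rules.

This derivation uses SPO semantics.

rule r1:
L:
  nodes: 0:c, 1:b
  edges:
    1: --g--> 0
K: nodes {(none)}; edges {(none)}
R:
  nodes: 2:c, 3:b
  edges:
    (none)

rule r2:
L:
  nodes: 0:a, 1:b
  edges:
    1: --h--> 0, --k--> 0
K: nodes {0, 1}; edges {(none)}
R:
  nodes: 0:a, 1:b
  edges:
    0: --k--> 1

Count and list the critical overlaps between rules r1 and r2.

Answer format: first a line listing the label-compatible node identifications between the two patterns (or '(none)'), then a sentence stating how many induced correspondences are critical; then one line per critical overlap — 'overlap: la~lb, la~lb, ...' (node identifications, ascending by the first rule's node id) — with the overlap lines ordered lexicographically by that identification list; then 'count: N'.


label-compatible node identifications between L(r1) and L(r2): 1~1
1 of the induced correspondences is a critical overlap of r1 and r2.
overlap: 1~1
count: 1


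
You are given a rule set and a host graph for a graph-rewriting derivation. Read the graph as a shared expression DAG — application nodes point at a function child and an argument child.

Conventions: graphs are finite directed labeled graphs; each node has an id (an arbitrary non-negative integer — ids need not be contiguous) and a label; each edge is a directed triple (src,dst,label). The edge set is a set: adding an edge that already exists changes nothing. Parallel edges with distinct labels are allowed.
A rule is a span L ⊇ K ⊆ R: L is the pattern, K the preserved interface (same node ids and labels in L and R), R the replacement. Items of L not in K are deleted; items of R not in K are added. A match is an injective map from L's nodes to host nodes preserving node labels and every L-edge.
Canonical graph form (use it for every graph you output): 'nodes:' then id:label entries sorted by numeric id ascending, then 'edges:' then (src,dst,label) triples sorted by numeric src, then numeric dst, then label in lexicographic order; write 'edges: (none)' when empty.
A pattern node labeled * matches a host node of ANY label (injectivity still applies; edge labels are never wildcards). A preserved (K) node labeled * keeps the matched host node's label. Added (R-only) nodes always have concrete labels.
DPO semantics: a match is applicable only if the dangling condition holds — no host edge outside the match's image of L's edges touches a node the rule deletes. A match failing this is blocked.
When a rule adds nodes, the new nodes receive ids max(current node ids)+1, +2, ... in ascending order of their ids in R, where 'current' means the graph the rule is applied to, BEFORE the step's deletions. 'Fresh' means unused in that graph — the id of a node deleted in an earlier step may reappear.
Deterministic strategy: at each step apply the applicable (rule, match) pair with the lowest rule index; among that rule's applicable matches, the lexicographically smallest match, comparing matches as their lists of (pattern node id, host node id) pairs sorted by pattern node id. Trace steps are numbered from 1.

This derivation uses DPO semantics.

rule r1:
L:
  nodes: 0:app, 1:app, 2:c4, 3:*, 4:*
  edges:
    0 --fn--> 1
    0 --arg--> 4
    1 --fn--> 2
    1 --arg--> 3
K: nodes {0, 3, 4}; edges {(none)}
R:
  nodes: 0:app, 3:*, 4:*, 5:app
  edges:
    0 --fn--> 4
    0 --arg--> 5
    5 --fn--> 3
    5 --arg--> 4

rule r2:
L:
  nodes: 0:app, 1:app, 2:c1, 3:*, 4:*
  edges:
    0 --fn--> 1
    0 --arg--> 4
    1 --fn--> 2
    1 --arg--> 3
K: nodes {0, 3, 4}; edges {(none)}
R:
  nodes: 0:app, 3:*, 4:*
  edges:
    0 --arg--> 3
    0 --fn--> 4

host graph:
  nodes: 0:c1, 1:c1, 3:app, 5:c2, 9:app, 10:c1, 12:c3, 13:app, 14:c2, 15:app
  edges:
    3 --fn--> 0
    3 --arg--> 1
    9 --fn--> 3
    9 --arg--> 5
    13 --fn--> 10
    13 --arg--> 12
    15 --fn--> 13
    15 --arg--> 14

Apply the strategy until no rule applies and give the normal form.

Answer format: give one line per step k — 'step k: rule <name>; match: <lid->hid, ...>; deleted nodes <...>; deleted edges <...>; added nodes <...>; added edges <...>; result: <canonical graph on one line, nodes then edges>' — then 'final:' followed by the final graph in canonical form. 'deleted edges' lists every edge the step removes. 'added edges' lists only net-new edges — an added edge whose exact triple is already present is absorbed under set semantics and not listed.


step 1: rule r2; match: 0->9, 1->3, 2->0, 3->1, 4->5; deleted nodes 0, 3; deleted edges (3,0,fn); (3,1,arg); (9,3,fn); (9,5,arg); added nodes (none); added edges (9,1,arg); (9,5,fn); result: nodes: 1:c1, 5:c2, 9:app, 10:c1, 12:c3, 13:app, 14:c2, 15:app edges: (9,1,arg); (9,5,fn); (13,10,fn); (13,12,arg); (15,13,fn); (15,14,arg)
step 2: rule r2; match: 0->15, 1->13, 2->10, 3->12, 4->14; deleted nodes 10, 13; deleted edges (13,10,fn); (13,12,arg); (15,13,fn); (15,14,arg); added nodes (none); added edges (15,12,arg); (15,14,fn); result: nodes: 1:c1, 5:c2, 9:app, 12:c3, 14:c2, 15:app edges: (9,1,arg); (9,5,fn); (15,12,arg); (15,14,fn)
final:
nodes: 1:c1, 5:c2, 9:app, 12:c3, 14:c2, 15:app
edges: (9,1,arg); (9,5,fn); (15,12,arg); (15,14,fn)


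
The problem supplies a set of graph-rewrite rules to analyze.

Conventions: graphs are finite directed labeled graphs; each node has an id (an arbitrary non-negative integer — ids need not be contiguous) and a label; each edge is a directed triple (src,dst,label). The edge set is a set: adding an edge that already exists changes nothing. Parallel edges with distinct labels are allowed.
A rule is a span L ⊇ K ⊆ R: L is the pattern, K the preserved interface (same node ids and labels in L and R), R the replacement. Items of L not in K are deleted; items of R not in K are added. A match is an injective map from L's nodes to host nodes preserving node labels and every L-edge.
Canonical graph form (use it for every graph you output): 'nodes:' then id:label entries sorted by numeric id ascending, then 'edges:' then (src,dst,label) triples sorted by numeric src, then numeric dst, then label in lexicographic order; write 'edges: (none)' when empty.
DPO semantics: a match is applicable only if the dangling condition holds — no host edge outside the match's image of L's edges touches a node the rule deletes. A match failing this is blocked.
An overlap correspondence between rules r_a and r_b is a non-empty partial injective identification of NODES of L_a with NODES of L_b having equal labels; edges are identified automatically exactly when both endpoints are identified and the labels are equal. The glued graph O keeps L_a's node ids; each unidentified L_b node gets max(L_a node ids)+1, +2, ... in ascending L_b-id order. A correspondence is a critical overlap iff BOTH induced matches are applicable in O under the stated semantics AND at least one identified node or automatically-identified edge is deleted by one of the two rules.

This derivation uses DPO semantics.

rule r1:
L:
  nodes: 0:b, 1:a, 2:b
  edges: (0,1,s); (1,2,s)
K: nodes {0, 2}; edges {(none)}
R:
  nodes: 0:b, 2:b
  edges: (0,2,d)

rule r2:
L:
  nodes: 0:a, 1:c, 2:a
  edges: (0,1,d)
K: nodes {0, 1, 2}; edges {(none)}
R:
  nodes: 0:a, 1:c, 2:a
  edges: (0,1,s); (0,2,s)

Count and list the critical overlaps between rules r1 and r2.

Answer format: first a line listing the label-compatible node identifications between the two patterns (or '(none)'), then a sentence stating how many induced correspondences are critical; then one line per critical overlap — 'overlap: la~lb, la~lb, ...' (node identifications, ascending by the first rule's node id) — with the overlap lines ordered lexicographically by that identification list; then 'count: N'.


label-compatible node identifications between L(r1) and L(r2): 1~0, 1~2
1 of the induced correspondences is a critical overlap of r1 and r2.
overlap: 1~2
count: 1


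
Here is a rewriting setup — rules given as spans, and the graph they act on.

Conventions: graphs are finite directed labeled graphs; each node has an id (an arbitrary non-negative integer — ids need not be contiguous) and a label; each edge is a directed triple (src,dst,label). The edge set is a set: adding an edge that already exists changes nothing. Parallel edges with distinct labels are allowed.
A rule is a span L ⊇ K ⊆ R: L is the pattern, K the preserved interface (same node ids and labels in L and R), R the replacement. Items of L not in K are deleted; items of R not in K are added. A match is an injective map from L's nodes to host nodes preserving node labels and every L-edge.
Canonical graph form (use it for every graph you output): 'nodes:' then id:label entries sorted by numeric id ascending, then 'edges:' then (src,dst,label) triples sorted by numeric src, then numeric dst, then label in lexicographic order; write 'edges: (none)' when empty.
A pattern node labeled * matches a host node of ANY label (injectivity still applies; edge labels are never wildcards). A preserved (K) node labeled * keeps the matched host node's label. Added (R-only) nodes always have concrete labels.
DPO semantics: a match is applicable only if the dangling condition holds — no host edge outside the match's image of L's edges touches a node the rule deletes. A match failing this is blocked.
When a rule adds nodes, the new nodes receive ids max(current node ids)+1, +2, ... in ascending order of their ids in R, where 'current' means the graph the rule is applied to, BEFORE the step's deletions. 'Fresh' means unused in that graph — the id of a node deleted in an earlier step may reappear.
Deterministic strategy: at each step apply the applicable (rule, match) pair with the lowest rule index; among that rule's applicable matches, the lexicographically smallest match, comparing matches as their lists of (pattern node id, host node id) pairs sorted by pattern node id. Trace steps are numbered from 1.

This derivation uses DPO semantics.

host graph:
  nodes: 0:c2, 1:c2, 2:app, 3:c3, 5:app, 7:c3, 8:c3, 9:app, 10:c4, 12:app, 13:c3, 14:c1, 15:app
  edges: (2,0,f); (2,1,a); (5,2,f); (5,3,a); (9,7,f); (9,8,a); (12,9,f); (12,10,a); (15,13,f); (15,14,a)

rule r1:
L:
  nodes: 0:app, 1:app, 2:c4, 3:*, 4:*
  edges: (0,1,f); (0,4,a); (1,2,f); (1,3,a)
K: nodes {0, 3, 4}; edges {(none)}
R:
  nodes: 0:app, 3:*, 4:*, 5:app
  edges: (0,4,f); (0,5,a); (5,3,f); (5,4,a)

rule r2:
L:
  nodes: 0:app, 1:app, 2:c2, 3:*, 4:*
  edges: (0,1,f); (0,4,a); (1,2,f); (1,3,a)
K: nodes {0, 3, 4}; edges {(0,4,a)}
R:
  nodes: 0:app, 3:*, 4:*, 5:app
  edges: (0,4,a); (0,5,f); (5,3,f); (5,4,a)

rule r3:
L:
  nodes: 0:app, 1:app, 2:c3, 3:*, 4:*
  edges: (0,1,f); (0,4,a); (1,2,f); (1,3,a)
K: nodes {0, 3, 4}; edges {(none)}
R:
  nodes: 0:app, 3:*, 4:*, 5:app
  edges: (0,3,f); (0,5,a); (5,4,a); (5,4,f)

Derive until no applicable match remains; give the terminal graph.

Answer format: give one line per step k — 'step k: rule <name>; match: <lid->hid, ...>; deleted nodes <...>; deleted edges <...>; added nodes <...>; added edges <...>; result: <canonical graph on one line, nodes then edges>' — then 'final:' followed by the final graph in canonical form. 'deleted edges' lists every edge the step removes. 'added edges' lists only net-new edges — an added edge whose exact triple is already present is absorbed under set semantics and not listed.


step 1: rule r2; match: 0->5, 1->2, 2->0, 3->1, 4->3; deleted nodes 0, 2; deleted edges (2,0,f); (2,1,a); (5,2,f); added nodes 16; added edges (5,16,f); (16,1,f); (16,3,a); result: nodes: 1:c2, 3:c3, 5:app, 7:c3, 8:c3, 9:app, 10:c4, 12:app, 13:c3, 14:c1, 15:app, 16:app edges: (5,3,a); (5,16,f); (9,7,f); (9,8,a); (12,9,f); (12,10,a); (15,13,f); (15,14,a); (16,1,f); (16,3,a)
step 2: rule r3; match: 0->12, 1->9, 2->7, 3->8, 4->10; deleted nodes 7, 9; deleted edges (9,7,f); (9,8,a); (12,9,f); (12,10,a); added nodes 17; added edges (12,8,f); (12,17,a); (17,10,a); (17,10,f); result: nodes: 1:c2, 3:c3, 5:app, 8:c3, 10:c4, 12:app, 13:c3, 14:c1, 15:app, 16:app, 17:app edges: (5,3,a); (5,16,f); (12,8,f); (12,17,a); (15,13,f); (15,14,a); (16,1,f); (16,3,a); (17,10,a); (17,10,f)
final:
nodes: 1:c2, 3:c3, 5:app, 8:c3, 10:c4, 12:app, 13:c3, 14:c1, 15:app, 16:app, 17:app
edges: (5,3,a); (5,16,f); (12,8,f); (12,17,a); (15,13,f); (15,14,a); (16,1,f); (16,3,a); (17,10,a); (17,10,f)
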